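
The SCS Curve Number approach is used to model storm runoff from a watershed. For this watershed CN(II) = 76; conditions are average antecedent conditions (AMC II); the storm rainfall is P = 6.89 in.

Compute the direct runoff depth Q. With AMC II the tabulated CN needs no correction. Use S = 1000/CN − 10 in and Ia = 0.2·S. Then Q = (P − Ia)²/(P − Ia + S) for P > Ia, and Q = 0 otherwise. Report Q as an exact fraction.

Q = 141395881/33992900 in ≈ 4.160 in

CN(II) = 76; AMC II needs no correction.
S = 1000/76 − 10 = 60/19 in ≈ 3.158 in
Ia = 0.2·(60/19) = 12/19 in ≈ 0.632 in
Since P=6.890 > Ia=0.632: effective rainfall P−Ia = 11891/1900 in
Runoff Q = (P−Ia)²/(P−Ia+S) = (6.258)²/(6.258+3.158) = 141395881/33992900 ≈ 4.160 in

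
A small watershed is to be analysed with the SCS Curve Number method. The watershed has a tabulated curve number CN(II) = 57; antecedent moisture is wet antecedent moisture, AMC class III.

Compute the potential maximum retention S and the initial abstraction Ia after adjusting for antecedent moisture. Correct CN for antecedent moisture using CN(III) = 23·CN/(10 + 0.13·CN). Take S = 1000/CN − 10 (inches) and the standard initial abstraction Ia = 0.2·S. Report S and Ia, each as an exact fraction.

S = 4300/1311 in ≈ 3.280 in; Ia = 860/1311 in ≈ 0.656 in

CN(III) from CN(II)=57: (23·57)/(10 + 0.13·57) = 131100/1741 ≈ 75.302
Max retention: S = 1000/(131100/1741) − 10 = 4300/1311 in (≈ 3.280 in)
Ia = 0.2S: 0.2·3.280 = 0.656 in (exactly 860/1311)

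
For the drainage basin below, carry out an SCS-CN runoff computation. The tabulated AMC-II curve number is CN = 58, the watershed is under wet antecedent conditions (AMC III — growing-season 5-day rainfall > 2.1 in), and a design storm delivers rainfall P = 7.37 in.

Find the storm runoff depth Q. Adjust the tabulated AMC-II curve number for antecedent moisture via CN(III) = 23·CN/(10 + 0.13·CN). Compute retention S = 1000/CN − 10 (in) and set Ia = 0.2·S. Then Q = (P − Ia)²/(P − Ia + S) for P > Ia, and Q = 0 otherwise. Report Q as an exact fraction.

CN(III) from CN(II)=58: (23·58)/(10 + 0.13·58) = 66700/877 ≈ 76.055
S = 1000/(66700/877) − 10 = 2100/667 in ≈ 3.148 in
Ia = 0.2·(2100/667) = 420/667 in ≈ 0.630 in
P − Ia = 7.370 − 0.630 = 449579/66700 ≈ 6.740 in (> 0, runoff occurs)
Q: (449579/66700)² ÷ (659579/66700) = 202121277241/43993919300 in (≈ 4.594 in)

Q = 202121277241/43993919300 in ≈ 4.594 in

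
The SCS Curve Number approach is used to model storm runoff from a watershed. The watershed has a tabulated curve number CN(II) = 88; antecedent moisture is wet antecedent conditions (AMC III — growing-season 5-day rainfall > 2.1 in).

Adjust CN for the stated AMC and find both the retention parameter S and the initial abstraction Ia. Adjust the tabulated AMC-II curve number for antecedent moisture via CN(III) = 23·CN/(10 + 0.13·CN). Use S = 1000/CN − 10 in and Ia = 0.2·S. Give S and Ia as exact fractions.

S = 150/253 in ≈ 0.593 in; Ia = 30/253 in ≈ 0.119 in

Wet (AMC III): CN(III) = 23·88/(10 + 0.13·88) = 2024/(536/25) = 6325/67 ≈ 94.403
Retention S: 1000/CN − 10 with CN=94.403 → S = 150/253 ≈ 0.593 in
Ia = 0.2S: 0.2·0.593 = 0.119 in (exactly 30/253)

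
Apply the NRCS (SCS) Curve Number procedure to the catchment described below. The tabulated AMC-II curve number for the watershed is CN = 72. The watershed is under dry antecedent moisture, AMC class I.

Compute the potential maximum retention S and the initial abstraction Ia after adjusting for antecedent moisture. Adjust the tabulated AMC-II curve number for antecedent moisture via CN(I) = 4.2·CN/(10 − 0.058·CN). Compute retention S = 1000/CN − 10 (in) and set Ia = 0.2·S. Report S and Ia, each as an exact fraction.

CN(I) from CN(II)=72: (4.2·72)/(10 − 0.058·72) = 675/13 ≈ 51.923
Retention S: 1000/CN − 10 with CN=51.923 → S = 250/27 ≈ 9.259 in
Ia = 0.2S: 0.2·9.259 = 1.852 in (exactly 50/27)

S = 250/27 in ≈ 9.259 in; Ia = 50/27 in ≈ 1.852 in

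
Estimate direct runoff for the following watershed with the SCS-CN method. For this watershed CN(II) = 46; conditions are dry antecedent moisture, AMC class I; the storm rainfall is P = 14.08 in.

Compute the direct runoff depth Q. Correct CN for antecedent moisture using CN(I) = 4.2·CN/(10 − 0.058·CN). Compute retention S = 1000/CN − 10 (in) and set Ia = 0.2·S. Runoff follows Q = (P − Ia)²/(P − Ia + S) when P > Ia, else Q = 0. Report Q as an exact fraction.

Q = 72982849/36897175 in ≈ 1.978 in

Dry (AMC I): CN(I) = 4.2·46/(10 − 0.058·46) = (966/5)/(1833/250) = 16100/611 ≈ 26.350
Max retention: S = 1000/(16100/611) − 10 = 4500/161 in (≈ 27.950 in)
Ia = 0.2S: 0.2·27.950 = 5.590 in (exactly 900/161)
Since P=14.080 > Ia=5.590: effective rainfall P−Ia = 34172/4025 in
Runoff Q = (P−Ia)²/(P−Ia+S) = (8.490)²/(8.490+27.950) = 72982849/36897175 ≈ 1.978 in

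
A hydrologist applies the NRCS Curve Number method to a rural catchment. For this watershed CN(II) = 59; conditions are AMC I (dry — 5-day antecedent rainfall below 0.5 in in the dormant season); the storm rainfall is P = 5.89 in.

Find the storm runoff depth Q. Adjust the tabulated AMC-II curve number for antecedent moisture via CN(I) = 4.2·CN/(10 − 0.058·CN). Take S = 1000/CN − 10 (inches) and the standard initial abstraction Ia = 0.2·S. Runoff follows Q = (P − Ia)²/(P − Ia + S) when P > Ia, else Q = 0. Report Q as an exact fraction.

Adjust CN=59 to AMC I: 4.2·59/(10 − 0.058·59) → (1239/5) ÷ (3289/500) = 123900/3289 ≈ 37.671
S = 1000/(123900/3289) − 10 = 20500/1239 in ≈ 16.546 in
Ia = 0.2·(20500/1239) = 4100/1239 in ≈ 3.309 in
P − Ia = 5.890 − 3.309 = 319771/123900 ≈ 2.581 in (> 0, runoff occurs)
Q = (319771/123900)²/((319771/123900) + 20500/1239) = (102253492441/15351210000)/(2369771/123900) = 102253492441/293614626900 in ≈ 0.348 in

Q = 102253492441/293614626900 in ≈ 0.348 in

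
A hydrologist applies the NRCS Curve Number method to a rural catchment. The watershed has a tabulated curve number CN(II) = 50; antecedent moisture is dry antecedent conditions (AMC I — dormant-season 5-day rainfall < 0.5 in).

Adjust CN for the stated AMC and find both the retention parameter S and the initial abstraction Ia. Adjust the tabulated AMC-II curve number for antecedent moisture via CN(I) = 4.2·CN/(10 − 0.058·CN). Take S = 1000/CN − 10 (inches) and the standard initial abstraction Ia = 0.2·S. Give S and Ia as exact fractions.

Dry (AMC I): CN(I) = 4.2·50/(10 − 0.058·50) = 210/(71/10) = 2100/71 ≈ 29.577
S = 1000/(2100/71) − 10 = 500/21 in ≈ 23.810 in
Initial abstraction Ia = S/5 = (500/21)/5 = 100/21 ≈ 4.762 in

S = 500/21 in ≈ 23.810 in; Ia = 100/21 in ≈ 4.762 in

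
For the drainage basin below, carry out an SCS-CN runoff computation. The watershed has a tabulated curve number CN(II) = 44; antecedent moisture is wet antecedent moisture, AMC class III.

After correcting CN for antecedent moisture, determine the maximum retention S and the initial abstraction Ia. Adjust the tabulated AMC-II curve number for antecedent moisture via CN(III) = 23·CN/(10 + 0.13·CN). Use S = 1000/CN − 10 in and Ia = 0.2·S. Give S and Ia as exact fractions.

Wet (AMC III): CN(III) = 23·44/(10 + 0.13·44) = 1012/(393/25) = 25300/393 ≈ 64.377
Retention S: 1000/CN − 10 with CN=64.377 → S = 1400/253 ≈ 5.534 in
Initial abstraction Ia = S/5 = (1400/253)/5 = 280/253 ≈ 1.107 in

S = 1400/253 in ≈ 5.534 in; Ia = 280/253 in ≈ 1.107 in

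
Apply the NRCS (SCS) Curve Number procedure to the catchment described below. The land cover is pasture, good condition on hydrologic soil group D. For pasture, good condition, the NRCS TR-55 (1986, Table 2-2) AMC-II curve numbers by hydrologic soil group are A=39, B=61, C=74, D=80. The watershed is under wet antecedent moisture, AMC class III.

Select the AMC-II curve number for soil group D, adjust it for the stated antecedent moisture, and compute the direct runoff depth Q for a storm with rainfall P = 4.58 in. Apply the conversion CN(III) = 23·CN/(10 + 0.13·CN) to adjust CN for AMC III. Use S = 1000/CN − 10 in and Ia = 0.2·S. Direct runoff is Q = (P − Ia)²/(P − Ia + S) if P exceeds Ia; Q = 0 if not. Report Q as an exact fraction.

Q = 25170289/7207050 in ≈ 3.492 in

NRCS table: pasture, good condition, soil group D → CN(II) = 80
Adjust CN=80 to AMC III: 23·80/(10 + 0.13·80) → 1840 ÷ (102/5) = 4600/51 ≈ 90.196
Retention S: 1000/CN − 10 with CN=90.196 → S = 25/23 ≈ 1.087 in
Ia = 0.2·(25/23) = 5/23 in ≈ 0.217 in
Excess rainfall: 4.580 − 0.217 = 4.363 in; P > Ia so Q > 0
Q = (5017/1150)²/((5017/1150) + 25/23) = (25170289/1322500)/(6267/1150) = 25170289/7207050 in ≈ 3.492 in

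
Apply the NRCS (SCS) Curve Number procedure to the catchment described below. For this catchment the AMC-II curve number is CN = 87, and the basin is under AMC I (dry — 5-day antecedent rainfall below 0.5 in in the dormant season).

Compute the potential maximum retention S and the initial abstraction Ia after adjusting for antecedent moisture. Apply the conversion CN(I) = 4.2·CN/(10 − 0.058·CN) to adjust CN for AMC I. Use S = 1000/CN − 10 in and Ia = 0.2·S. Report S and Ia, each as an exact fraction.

S = 6500/1827 in ≈ 3.558 in; Ia = 1300/1827 in ≈ 0.712 in

Adjust CN=87 to AMC I: 4.2·87/(10 − 0.058·87) → (1827/5) ÷ (2477/500) = 182700/2477 ≈ 73.759
S = 1000/(182700/2477) − 10 = 6500/1827 in ≈ 3.558 in
Ia = 0.2·(6500/1827) = 1300/1827 in ≈ 0.712 in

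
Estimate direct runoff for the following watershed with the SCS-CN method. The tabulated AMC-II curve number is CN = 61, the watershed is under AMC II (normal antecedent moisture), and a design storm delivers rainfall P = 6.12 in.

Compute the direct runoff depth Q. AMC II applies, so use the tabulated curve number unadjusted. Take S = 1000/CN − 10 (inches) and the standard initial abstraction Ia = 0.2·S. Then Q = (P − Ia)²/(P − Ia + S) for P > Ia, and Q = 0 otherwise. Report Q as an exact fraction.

CN(II) = 61; AMC II needs no correction.
S = 1000/61 − 10 = 390/61 in ≈ 6.393 in
Ia = 0.2·(390/61) = 78/61 in ≈ 1.279 in
Excess rainfall: 6.120 − 1.279 = 4.841 in; P > Ia so Q > 0
Q = (7383/1525)²/((7383/1525) + 390/61) = (54508689/2325625)/(17133/1525) = 18169563/8709275 in ≈ 2.086 in

Q = 18169563/8709275 in ≈ 2.086 in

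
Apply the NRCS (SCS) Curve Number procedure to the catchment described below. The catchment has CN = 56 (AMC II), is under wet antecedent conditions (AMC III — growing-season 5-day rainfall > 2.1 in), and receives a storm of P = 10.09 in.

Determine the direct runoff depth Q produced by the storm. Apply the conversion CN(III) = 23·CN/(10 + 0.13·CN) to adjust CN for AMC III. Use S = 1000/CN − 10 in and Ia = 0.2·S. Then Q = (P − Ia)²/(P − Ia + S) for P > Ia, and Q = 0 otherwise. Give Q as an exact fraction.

CN(III) from CN(II)=56: (23·56)/(10 + 0.13·56) = 4025/54 ≈ 74.537
Retention S: 1000/CN − 10 with CN=74.537 → S = 550/161 ≈ 3.416 in
Initial abstraction Ia = S/5 = (550/161)/5 = 110/161 ≈ 0.683 in
Excess rainfall: 10.090 − 0.683 = 9.407 in; P > Ia so Q > 0
Q = (151449/16100)²/((151449/16100) + 550/161) = (22936799601/259210000)/(206449/16100) = 22936799601/3323828900 in ≈ 6.901 in

Q = 22936799601/3323828900 in ≈ 6.901 in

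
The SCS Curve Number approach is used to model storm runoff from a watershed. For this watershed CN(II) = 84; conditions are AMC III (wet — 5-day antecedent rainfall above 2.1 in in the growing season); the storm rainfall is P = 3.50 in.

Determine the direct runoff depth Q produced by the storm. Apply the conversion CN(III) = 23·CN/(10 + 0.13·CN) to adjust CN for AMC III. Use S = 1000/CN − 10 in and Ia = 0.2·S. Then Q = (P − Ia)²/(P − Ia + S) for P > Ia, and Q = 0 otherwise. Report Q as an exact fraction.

Adjust CN=84 to AMC III: 23·84/(10 + 0.13·84) → 1932 ÷ (523/25) = 48300/523 ≈ 92.352
S = 1000/(48300/523) − 10 = 400/483 in ≈ 0.828 in
Initial abstraction Ia = S/5 = (400/483)/5 = 80/483 ≈ 0.166 in
Excess rainfall: 3.500 − 0.166 = 3.334 in; P > Ia so Q > 0
Q = (3221/966)²/((3221/966) + 400/483) = (10374841/933156)/(4021/966) = 10374841/3884286 in ≈ 2.671 in

Q = 10374841/3884286 in ≈ 2.671 in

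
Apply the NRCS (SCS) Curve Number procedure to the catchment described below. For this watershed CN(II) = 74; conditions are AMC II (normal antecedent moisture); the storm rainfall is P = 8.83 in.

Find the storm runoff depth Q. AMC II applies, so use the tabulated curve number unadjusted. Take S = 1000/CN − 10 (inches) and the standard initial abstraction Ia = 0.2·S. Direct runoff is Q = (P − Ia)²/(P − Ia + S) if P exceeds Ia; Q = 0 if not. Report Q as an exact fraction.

Q = 904265041/159362700 in ≈ 5.674 in

CN(II) = 74; AMC II needs no correction.
Max retention: S = 1000/74 − 10 = 130/37 in (≈ 3.514 in)
Ia = 0.2S: 0.2·3.514 = 0.703 in (exactly 26/37)
Excess rainfall: 8.830 − 0.703 = 8.127 in; P > Ia so Q > 0
Runoff Q = (P−Ia)²/(P−Ia+S) = (8.127)²/(8.127+3.514) = 904265041/159362700 ≈ 5.674 in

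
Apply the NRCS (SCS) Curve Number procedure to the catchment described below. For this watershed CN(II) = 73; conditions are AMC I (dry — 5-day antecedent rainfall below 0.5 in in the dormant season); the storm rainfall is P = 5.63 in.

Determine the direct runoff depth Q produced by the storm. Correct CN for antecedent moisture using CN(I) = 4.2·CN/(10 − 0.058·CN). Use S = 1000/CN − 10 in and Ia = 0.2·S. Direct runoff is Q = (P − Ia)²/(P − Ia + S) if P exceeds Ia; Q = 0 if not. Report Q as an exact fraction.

Q = 39082522249/33097112300 in ≈ 1.181 in

Adjust CN=73 to AMC I: 4.2·73/(10 − 0.058·73) → (1533/5) ÷ (2883/500) = 51100/961 ≈ 53.174
Max retention: S = 1000/(51100/961) − 10 = 4500/511 in (≈ 8.806 in)
Ia = 0.2·(4500/511) = 900/511 in ≈ 1.761 in
Excess rainfall: 5.630 − 1.761 = 3.869 in; P > Ia so Q > 0
Q: (197693/51100)² ÷ (647693/51100) = 39082522249/33097112300 in (≈ 1.181 in)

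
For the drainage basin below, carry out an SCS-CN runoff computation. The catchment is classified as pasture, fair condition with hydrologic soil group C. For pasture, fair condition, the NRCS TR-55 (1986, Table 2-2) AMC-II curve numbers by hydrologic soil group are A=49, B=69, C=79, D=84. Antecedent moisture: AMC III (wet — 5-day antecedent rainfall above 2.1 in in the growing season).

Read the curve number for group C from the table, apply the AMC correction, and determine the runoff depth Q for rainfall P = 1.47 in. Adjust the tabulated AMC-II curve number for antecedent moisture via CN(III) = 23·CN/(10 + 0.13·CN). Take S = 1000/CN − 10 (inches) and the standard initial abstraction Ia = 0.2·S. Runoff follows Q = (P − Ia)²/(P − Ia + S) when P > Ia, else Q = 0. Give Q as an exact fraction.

NRCS table: pasture, fair condition, soil group C → CN(II) = 79
Wet (AMC III): CN(III) = 23·79/(10 + 0.13·79) = 1817/(2027/100) = 181700/2027 ≈ 89.640
Max retention: S = 1000/(181700/2027) − 10 = 2100/1817 in (≈ 1.156 in)
Ia = 0.2S: 0.2·1.156 = 0.231 in (exactly 420/1817)
Excess rainfall: 1.470 − 0.231 = 1.239 in; P > Ia so Q > 0
Q = (225099/181700)²/((225099/181700) + 2100/1817) = (50669559801/33014890000)/(435099/181700) = 2412836181/3764642300 in ≈ 0.641 in

Q = 2412836181/3764642300 in ≈ 0.641 in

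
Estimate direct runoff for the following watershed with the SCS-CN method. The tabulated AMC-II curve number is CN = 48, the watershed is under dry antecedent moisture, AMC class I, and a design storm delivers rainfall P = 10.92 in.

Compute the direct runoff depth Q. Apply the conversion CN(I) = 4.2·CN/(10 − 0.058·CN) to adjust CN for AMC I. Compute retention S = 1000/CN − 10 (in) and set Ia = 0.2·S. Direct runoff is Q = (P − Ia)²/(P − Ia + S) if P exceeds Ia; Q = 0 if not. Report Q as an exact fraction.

Adjust CN=48 to AMC I: 4.2·48/(10 − 0.058·48) → (1008/5) ÷ (902/125) = 12600/451 ≈ 27.938
S = 1000/(12600/451) − 10 = 1625/63 in ≈ 25.794 in
Ia = 0.2·(1625/63) = 325/63 in ≈ 5.159 in
Since P=10.920 > Ia=5.159: effective rainfall P−Ia = 9074/1575 in
Q: (9074/1575)² ÷ (49699/1575) = 6333652/6021225 in (≈ 1.052 in)

Q = 6333652/6021225 in ≈ 1.052 in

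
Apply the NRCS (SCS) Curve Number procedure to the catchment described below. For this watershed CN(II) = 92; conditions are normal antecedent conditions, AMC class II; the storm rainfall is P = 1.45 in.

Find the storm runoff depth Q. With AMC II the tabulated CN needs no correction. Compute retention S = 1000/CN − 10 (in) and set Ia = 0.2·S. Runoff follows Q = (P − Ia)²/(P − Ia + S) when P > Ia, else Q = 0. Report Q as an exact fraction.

Q = 344569/454020 in ≈ 0.759 in

Average conditions: CN = 92 (no AMC adjustment).
S = 1000/92 − 10 = 20/23 in ≈ 0.870 in
Ia = 0.2·(20/23) = 4/23 in ≈ 0.174 in
P − Ia = 1.450 − 0.174 = 587/460 ≈ 1.276 in (> 0, runoff occurs)
Runoff Q = (P−Ia)²/(P−Ia+S) = (1.276)²/(1.276+0.870) = 344569/454020 ≈ 0.759 in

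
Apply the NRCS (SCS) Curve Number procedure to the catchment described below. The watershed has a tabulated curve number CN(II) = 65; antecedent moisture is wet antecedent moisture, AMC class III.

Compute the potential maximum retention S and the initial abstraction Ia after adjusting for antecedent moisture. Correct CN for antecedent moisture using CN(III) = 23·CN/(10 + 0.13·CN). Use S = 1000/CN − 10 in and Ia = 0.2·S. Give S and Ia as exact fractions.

Adjust CN=65 to AMC III: 23·65/(10 + 0.13·65) → 1495 ÷ (369/20) = 29900/369 ≈ 81.030
Retention S: 1000/CN − 10 with CN=81.030 → S = 700/299 ≈ 2.341 in
Ia = 0.2S: 0.2·2.341 = 0.468 in (exactly 140/299)

S = 700/299 in ≈ 2.341 in; Ia = 140/299 in ≈ 0.468 in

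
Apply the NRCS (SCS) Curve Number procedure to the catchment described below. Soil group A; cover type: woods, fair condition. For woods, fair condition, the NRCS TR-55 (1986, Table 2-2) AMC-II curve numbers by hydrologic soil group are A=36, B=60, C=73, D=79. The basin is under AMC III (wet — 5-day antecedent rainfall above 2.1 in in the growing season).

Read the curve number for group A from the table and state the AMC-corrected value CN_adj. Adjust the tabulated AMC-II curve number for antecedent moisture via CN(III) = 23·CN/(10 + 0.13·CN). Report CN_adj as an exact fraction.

CN_adj = 20700/367 ≈ 56.403

NRCS table: woods, fair condition, soil group A → CN(II) = 36
Wet (AMC III): CN(III) = 23·36/(10 + 0.13·36) = 828/(367/25) = 20700/367 ≈ 56.403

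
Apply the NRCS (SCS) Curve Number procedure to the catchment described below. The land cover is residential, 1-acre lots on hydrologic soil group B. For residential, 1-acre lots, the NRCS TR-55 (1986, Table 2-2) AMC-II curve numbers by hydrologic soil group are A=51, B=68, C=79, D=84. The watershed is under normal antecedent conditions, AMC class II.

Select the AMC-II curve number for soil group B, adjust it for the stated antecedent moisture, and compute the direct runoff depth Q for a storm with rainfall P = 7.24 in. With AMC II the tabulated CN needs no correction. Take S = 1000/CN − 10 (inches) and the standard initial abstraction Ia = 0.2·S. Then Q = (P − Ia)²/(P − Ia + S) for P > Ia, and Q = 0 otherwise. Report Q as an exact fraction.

NRCS table: residential, 1-acre lots, soil group B → CN(II) = 68
CN(II) = 68; AMC II needs no correction.
Retention S: 1000/CN − 10 with CN=68.000 → S = 80/17 ≈ 4.706 in
Ia = 0.2·(80/17) = 16/17 in ≈ 0.941 in
Excess rainfall: 7.240 − 0.941 = 6.299 in; P > Ia so Q > 0
Q = (2677/425)²/((2677/425) + 80/17) = (7166329/180625)/(4677/425) = 7166329/1987725 in ≈ 3.605 in

Q = 7166329/1987725 in ≈ 3.605 in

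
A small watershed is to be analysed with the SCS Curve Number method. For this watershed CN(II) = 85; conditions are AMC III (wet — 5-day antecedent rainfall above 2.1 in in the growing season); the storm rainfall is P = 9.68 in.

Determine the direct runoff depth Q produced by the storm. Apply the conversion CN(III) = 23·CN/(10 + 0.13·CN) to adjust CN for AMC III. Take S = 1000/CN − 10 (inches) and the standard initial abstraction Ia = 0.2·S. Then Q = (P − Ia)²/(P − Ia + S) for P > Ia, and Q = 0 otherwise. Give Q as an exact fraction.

Q = 4335853442/491790025 in ≈ 8.816 in

Wet (AMC III): CN(III) = 23·85/(10 + 0.13·85) = 1955/(421/20) = 39100/421 ≈ 92.874
Max retention: S = 1000/(39100/421) − 10 = 300/391 in (≈ 0.767 in)
Ia = 0.2S: 0.2·0.767 = 0.153 in (exactly 60/391)
Excess rainfall: 9.680 − 0.153 = 9.527 in; P > Ia so Q > 0
Q = (93122/9775)²/((93122/9775) + 300/391) = (8671706884/95550625)/(100622/9775) = 4335853442/491790025 in ≈ 8.816 in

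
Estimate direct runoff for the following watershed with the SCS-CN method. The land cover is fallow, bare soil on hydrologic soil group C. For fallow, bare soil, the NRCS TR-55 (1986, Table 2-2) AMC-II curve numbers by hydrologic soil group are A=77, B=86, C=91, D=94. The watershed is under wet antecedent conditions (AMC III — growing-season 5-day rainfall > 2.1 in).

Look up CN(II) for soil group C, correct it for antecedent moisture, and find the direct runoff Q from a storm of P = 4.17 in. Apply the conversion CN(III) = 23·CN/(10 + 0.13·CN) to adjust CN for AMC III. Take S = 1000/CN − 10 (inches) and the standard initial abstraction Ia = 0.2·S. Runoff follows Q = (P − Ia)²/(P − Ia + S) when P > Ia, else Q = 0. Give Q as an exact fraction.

Q = 243550185987/65914221100 in ≈ 3.695 in

NRCS table: fallow, bare soil, soil group C → CN(II) = 91
Wet (AMC III): CN(III) = 23·91/(10 + 0.13·91) = 2093/(2183/100) = 209300/2183 ≈ 95.877
Max retention: S = 1000/(209300/2183) − 10 = 900/2093 in (≈ 0.430 in)
Ia = 0.2S: 0.2·0.430 = 0.086 in (exactly 180/2093)
P − Ia = 4.170 − 0.086 = 854781/209300 ≈ 4.084 in (> 0, runoff occurs)
Runoff Q = (P−Ia)²/(P−Ia+S) = (4.084)²/(4.084+0.430) = 243550185987/65914221100 ≈ 3.695 in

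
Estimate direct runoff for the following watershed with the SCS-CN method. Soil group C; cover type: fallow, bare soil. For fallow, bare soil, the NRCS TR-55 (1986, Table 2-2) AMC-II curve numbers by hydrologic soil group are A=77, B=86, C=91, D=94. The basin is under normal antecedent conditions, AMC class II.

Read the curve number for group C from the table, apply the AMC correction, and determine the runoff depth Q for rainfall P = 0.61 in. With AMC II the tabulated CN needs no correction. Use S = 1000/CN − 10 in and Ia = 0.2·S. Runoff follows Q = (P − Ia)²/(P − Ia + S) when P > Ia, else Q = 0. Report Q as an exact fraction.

Q = 14070001/116034100 in ≈ 0.121 in

NRCS table: fallow, bare soil, soil group C → CN(II) = 91
Average conditions: CN = 91 (no AMC adjustment).
Retention S: 1000/CN − 10 with CN=91.000 → S = 90/91 ≈ 0.989 in
Initial abstraction Ia = S/5 = (90/91)/5 = 18/91 ≈ 0.198 in
Since P=0.610 > Ia=0.198: effective rainfall P−Ia = 3751/9100 in
Runoff Q = (P−Ia)²/(P−Ia+S) = (0.412)²/(0.412+0.989) = 14070001/116034100 ≈ 0.121 in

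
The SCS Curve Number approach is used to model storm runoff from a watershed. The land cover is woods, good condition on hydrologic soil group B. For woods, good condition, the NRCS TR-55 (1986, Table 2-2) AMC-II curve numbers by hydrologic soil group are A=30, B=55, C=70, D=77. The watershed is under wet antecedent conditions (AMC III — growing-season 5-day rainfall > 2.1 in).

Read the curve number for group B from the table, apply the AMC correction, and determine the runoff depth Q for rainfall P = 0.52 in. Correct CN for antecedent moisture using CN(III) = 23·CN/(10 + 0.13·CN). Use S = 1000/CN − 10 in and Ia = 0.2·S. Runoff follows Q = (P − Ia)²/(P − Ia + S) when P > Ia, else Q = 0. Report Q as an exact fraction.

NRCS table: woods, good condition, soil group B → CN(II) = 55
Adjust CN=55 to AMC III: 23·55/(10 + 0.13·55) → 1265 ÷ (343/20) = 25300/343 ≈ 73.761
Retention S: 1000/CN − 10 with CN=73.761 → S = 900/253 ≈ 3.557 in
Ia = 0.2·(900/253) = 180/253 in ≈ 0.711 in
P = 0.520 ≤ Ia = 0.711 in: entire storm abstracted, Q = 0.

Q = 0 in ≈ 0.000 in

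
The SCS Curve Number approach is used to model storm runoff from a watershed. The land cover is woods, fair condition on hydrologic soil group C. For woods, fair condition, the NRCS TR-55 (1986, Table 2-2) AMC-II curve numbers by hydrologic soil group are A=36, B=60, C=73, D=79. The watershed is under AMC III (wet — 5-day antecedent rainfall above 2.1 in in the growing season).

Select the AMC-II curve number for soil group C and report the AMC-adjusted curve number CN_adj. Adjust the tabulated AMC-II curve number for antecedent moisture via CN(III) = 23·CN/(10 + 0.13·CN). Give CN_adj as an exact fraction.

CN_adj = 167900/1949 ≈ 86.147

NRCS table: woods, fair condition, soil group C → CN(II) = 73
Adjust CN=73 to AMC III: 23·73/(10 + 0.13·73) → 1679 ÷ (1949/100) = 167900/1949 ≈ 86.147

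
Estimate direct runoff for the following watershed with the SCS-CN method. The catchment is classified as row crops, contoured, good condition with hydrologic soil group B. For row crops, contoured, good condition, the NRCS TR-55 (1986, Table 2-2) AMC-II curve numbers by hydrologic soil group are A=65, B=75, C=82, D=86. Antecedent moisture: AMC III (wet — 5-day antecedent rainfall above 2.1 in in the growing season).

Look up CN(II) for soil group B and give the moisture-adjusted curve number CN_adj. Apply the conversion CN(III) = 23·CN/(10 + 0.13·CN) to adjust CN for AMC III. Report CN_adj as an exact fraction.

NRCS table: row crops, contoured, good condition, soil group B → CN(II) = 75
Adjust CN=75 to AMC III: 23·75/(10 + 0.13·75) → 1725 ÷ (79/4) = 6900/79 ≈ 87.342

CN_adj = 6900/79 ≈ 87.342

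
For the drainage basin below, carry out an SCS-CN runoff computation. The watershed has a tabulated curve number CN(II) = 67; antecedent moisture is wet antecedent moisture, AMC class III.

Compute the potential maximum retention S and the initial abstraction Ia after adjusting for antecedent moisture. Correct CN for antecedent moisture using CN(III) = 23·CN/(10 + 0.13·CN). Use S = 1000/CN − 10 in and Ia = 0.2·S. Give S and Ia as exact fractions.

Wet (AMC III): CN(III) = 23·67/(10 + 0.13·67) = 1541/(1871/100) = 154100/1871 ≈ 82.362
Max retention: S = 1000/(154100/1871) − 10 = 3300/1541 in (≈ 2.141 in)
Initial abstraction Ia = S/5 = (3300/1541)/5 = 660/1541 ≈ 0.428 in

S = 3300/1541 in ≈ 2.141 in; Ia = 660/1541 in ≈ 0.428 in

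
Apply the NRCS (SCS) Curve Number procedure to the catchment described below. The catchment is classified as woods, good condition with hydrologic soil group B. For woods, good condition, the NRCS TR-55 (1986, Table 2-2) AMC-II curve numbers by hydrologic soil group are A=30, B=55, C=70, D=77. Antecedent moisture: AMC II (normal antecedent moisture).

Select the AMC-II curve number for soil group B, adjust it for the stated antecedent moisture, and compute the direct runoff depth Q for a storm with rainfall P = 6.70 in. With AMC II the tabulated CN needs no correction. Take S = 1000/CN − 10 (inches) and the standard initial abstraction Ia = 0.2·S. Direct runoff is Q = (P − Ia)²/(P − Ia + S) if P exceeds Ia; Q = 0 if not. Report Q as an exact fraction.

NRCS table: woods, good condition, soil group B → CN(II) = 55
Average conditions: CN = 55 (no AMC adjustment).
Retention S: 1000/CN − 10 with CN=55.000 → S = 90/11 ≈ 8.182 in
Ia = 0.2S: 0.2·8.182 = 1.636 in (exactly 18/11)
Since P=6.700 > Ia=1.636: effective rainfall P−Ia = 557/110 in
Q = (557/110)²/((557/110) + 90/11) = (310249/12100)/(1457/110) = 310249/160270 in ≈ 1.936 in

Q = 310249/160270 in ≈ 1.936 in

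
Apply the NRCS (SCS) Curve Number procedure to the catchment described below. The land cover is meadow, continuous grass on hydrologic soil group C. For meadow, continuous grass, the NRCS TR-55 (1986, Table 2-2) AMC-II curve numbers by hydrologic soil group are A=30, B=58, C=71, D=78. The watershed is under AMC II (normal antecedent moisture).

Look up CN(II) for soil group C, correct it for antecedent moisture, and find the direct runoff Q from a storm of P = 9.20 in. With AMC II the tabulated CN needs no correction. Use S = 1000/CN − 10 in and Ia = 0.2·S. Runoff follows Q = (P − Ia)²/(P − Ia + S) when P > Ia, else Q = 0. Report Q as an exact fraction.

Q = 4428288/785615 in ≈ 5.637 in

NRCS table: meadow, continuous grass, soil group C → CN(II) = 71
AMC II — tabulated CN = 71 applies directly.
S = 1000/71 − 10 = 290/71 in ≈ 4.085 in
Ia = 0.2S: 0.2·4.085 = 0.817 in (exactly 58/71)
P − Ia = 9.200 − 0.817 = 2976/355 ≈ 8.383 in (> 0, runoff occurs)
Q: (2976/355)² ÷ (4426/355) = 4428288/785615 in (≈ 5.637 in)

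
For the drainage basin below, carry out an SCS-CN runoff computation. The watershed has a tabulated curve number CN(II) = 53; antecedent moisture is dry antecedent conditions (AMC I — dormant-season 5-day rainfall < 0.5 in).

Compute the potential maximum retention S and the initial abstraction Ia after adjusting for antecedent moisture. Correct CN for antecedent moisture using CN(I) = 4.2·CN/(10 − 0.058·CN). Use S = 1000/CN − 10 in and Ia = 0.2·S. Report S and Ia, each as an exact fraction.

S = 23500/1113 in ≈ 21.114 in; Ia = 4700/1113 in ≈ 4.223 in

Adjust CN=53 to AMC I: 4.2·53/(10 − 0.058·53) → (1113/5) ÷ (3463/500) = 111300/3463 ≈ 32.140
Max retention: S = 1000/(111300/3463) − 10 = 23500/1113 in (≈ 21.114 in)
Ia = 0.2·(23500/1113) = 4700/1113 in ≈ 4.223 in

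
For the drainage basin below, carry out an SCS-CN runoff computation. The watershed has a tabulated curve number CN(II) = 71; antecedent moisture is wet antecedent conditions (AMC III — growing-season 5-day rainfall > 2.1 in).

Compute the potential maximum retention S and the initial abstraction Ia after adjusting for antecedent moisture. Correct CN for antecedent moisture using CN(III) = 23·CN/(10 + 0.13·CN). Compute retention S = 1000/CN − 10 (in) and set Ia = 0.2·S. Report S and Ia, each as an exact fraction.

Adjust CN=71 to AMC III: 23·71/(10 + 0.13·71) → 1633 ÷ (1923/100) = 163300/1923 ≈ 84.919
Max retention: S = 1000/(163300/1923) − 10 = 2900/1633 in (≈ 1.776 in)
Ia = 0.2S: 0.2·1.776 = 0.355 in (exactly 580/1633)

S = 2900/1633 in ≈ 1.776 in; Ia = 580/1633 in ≈ 0.355 in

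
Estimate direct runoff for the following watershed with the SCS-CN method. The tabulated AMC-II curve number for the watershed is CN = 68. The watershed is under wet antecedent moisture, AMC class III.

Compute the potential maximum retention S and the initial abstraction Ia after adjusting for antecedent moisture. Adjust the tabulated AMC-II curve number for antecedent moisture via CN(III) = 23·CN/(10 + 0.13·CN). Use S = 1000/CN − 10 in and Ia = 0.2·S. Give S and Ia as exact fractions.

S = 800/391 in ≈ 2.046 in; Ia = 160/391 in ≈ 0.409 in

CN(III) from CN(II)=68: (23·68)/(10 + 0.13·68) = 39100/471 ≈ 83.015
Retention S: 1000/CN − 10 with CN=83.015 → S = 800/391 ≈ 2.046 in
Ia = 0.2·(800/391) = 160/391 in ≈ 0.409 in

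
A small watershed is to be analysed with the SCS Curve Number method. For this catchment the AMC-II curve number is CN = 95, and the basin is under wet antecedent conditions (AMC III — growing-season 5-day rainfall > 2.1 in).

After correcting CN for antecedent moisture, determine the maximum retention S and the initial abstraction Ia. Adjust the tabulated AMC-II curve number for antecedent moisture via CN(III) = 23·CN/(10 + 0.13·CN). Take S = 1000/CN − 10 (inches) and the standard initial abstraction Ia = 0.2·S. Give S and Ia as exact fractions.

Wet (AMC III): CN(III) = 23·95/(10 + 0.13·95) = 2185/(447/20) = 43700/447 ≈ 97.763
Max retention: S = 1000/(43700/447) − 10 = 100/437 in (≈ 0.229 in)
Ia = 0.2S: 0.2·0.229 = 0.046 in (exactly 20/437)

S = 100/437 in ≈ 0.229 in; Ia = 20/437 in ≈ 0.046 in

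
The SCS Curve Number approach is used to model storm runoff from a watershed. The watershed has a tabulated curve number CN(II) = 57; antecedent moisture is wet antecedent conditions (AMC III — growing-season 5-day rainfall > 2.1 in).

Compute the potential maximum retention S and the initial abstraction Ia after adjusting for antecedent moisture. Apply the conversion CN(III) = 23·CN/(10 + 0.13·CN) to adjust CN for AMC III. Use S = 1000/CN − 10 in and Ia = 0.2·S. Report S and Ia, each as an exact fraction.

Adjust CN=57 to AMC III: 23·57/(10 + 0.13·57) → 1311 ÷ (1741/100) = 131100/1741 ≈ 75.302
Retention S: 1000/CN − 10 with CN=75.302 → S = 4300/1311 ≈ 3.280 in
Initial abstraction Ia = S/5 = (4300/1311)/5 = 860/1311 ≈ 0.656 in

S = 4300/1311 in ≈ 3.280 in; Ia = 860/1311 in ≈ 0.656 in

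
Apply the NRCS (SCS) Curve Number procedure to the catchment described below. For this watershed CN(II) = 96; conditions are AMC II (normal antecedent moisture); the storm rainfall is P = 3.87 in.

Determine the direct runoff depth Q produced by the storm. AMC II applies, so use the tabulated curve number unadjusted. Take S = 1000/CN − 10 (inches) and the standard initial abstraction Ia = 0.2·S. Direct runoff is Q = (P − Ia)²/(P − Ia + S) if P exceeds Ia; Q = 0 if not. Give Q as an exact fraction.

Q = 322624/94575 in ≈ 3.411 in

Average conditions: CN = 96 (no AMC adjustment).
Retention S: 1000/CN − 10 with CN=96.000 → S = 5/12 ≈ 0.417 in
Initial abstraction Ia = S/5 = (5/12)/5 = 1/12 ≈ 0.083 in
Excess rainfall: 3.870 − 0.083 = 3.787 in; P > Ia so Q > 0
Runoff Q = (P−Ia)²/(P−Ia+S) = (3.787)²/(3.787+0.417) = 322624/94575 ≈ 3.411 in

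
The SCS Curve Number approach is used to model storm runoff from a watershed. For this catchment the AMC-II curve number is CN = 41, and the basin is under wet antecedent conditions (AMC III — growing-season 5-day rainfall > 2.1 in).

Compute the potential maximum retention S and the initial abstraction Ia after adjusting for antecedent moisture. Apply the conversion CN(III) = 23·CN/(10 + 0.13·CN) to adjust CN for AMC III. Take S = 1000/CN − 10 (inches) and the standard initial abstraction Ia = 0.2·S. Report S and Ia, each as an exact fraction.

Wet (AMC III): CN(III) = 23·41/(10 + 0.13·41) = 943/(1533/100) = 94300/1533 ≈ 61.513
S = 1000/(94300/1533) − 10 = 5900/943 in ≈ 6.257 in
Ia = 0.2·(5900/943) = 1180/943 in ≈ 1.251 in

S = 5900/943 in ≈ 6.257 in; Ia = 1180/943 in ≈ 1.251 in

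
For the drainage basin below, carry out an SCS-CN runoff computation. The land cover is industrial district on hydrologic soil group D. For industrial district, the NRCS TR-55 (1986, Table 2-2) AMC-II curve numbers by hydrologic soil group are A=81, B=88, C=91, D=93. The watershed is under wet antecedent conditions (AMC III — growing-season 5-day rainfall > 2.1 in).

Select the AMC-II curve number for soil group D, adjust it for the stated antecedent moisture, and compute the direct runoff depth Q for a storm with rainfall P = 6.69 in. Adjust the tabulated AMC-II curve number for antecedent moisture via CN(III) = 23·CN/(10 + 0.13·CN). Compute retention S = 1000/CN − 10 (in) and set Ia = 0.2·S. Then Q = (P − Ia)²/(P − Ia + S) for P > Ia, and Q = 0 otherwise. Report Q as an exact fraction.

NRCS table: industrial district, soil group D → CN(II) = 93
CN(III) from CN(II)=93: (23·93)/(10 + 0.13·93) = 213900/2209 ≈ 96.831
S = 1000/(213900/2209) − 10 = 700/2139 in ≈ 0.327 in
Initial abstraction Ia = S/5 = (700/2139)/5 = 140/2139 ≈ 0.065 in
P − Ia = 6.690 − 0.065 = 1416991/213900 ≈ 6.625 in (> 0, runoff occurs)
Q: (1416991/213900)² ÷ (1486991/213900) = 2007863494081/318067374900 in (≈ 6.313 in)

Q = 2007863494081/318067374900 in ≈ 6.313 in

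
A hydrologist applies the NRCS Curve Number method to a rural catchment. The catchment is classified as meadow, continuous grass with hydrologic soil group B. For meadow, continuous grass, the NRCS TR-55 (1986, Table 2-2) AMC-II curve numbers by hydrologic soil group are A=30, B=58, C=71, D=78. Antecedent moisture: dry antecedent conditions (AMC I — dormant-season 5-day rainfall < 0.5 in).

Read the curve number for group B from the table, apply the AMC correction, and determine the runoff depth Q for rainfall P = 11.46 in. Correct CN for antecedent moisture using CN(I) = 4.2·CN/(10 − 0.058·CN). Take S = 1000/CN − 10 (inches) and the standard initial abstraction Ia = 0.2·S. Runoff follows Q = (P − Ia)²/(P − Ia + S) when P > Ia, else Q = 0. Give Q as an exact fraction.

Q = 134954689/53094650 in ≈ 2.542 in

NRCS table: meadow, continuous grass, soil group B → CN(II) = 58
Adjust CN=58 to AMC I: 4.2·58/(10 − 0.058·58) → (1218/5) ÷ (1659/250) = 2900/79 ≈ 36.709
S = 1000/(2900/79) − 10 = 500/29 in ≈ 17.241 in
Initial abstraction Ia = S/5 = (500/29)/5 = 100/29 ≈ 3.448 in
Since P=11.460 > Ia=3.448: effective rainfall P−Ia = 11617/1450 in
Q = (11617/1450)²/((11617/1450) + 500/29) = (134954689/2102500)/(36617/1450) = 134954689/53094650 in ≈ 2.542 in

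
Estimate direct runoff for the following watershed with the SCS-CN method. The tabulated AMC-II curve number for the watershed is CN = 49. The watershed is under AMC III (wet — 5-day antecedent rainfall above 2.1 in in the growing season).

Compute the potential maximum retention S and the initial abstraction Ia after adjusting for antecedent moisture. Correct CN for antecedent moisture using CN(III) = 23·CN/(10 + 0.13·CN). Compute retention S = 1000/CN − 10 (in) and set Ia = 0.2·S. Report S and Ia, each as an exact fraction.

S = 5100/1127 in ≈ 4.525 in; Ia = 1020/1127 in ≈ 0.905 in

Wet (AMC III): CN(III) = 23·49/(10 + 0.13·49) = 1127/(1637/100) = 112700/1637 ≈ 68.845
S = 1000/(112700/1637) − 10 = 5100/1127 in ≈ 4.525 in
Initial abstraction Ia = S/5 = (5100/1127)/5 = 1020/1127 ≈ 0.905 in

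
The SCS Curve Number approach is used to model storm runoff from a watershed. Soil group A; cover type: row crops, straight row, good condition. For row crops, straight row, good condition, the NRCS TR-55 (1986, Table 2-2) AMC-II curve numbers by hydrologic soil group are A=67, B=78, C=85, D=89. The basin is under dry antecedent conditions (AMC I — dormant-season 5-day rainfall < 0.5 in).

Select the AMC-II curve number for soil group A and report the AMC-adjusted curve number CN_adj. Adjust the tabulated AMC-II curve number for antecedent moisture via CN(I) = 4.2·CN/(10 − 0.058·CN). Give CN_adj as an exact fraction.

NRCS table: row crops, straight row, good condition, soil group A → CN(II) = 67
Adjust CN=67 to AMC I: 4.2·67/(10 − 0.058·67) → (1407/5) ÷ (3057/500) = 46900/1019 ≈ 46.026

CN_adj = 46900/1019 ≈ 46.026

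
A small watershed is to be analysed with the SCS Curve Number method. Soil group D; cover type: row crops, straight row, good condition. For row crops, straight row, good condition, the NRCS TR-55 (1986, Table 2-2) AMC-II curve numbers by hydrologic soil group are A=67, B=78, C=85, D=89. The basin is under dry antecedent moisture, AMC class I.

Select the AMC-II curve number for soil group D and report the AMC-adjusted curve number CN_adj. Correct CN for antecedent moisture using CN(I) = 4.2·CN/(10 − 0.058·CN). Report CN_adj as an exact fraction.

NRCS table: row crops, straight row, good condition, soil group D → CN(II) = 89
Adjust CN=89 to AMC I: 4.2·89/(10 − 0.058·89) → (1869/5) ÷ (2419/500) = 186900/2419 ≈ 77.263

CN_adj = 186900/2419 ≈ 77.263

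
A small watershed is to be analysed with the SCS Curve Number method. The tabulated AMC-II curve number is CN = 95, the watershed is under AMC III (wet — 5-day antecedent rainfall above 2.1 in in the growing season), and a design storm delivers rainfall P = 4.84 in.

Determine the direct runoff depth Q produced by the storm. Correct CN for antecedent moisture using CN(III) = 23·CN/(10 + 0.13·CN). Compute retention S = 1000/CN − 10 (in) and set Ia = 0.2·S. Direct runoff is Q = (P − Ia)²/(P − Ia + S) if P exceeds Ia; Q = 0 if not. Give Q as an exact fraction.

CN(III) from CN(II)=95: (23·95)/(10 + 0.13·95) = 43700/447 ≈ 97.763
Retention S: 1000/CN − 10 with CN=97.763 → S = 100/437 ≈ 0.229 in
Ia = 0.2S: 0.2·0.229 = 0.046 in (exactly 20/437)
Excess rainfall: 4.840 − 0.046 = 4.794 in; P > Ia so Q > 0
Q = (52377/10925)²/((52377/10925) + 100/437) = (2743350129/119355625)/(54877/10925) = 2743350129/599531225 in ≈ 4.576 in

Q = 2743350129/599531225 in ≈ 4.576 in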